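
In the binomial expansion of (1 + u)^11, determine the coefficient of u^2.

55

The general term is C(11,j)·(1)^j·(u)^(11-j); the u^2 term has j = 9.
C(11,9) = 55.
Coefficient = C(11,9) = 55.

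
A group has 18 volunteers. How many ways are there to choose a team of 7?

31824

This is C(18,7) = 31824.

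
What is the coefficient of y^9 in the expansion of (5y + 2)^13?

22343750000

The general term is C(13,j)·(5y)^j·(2)^(13-j); the y^9 term has j = 9.
C(13,9) = 715.
Coefficient = C(13,9) · 5^9 · 2^4 = 715 · 1953125 · 16 = 22343750000.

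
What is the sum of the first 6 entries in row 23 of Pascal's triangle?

44552

1 + 23 + 253 + 1771 + 8855 + 33649 = 44552.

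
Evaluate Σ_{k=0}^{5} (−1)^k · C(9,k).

-56

The partial alternating sum Σ_{k=0}^{5} (−1)^k C(9,k) = (−1)^5 C(8,5) = -56.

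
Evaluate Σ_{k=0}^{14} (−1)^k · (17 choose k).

120

The partial alternating sum Σ_{k=0}^{14} (−1)^k C(17,k) = (−1)^14 C(16,14) = 120.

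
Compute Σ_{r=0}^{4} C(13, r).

1 + 13 + 78 + 286 + 715 = 1093.

1093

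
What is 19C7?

50388

C(19,7) = (19·18·17·16·15·14·13) / 7! = 253955520 / 5040 = 50388.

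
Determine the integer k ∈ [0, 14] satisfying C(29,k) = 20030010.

C(29,k) increases on 0 ≤ k ≤ 14. C(29,9) = 10015005 and C(29,10) = 20030010, so k = 10.

10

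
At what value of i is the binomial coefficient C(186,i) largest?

93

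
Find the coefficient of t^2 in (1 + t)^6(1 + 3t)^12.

Coefficient of t^2 = Σ_{j} C(6,j)·1^j·C(12,2-j)·3^(2-j) for j from 0 to 2.
= 594 + 216 + 15 = 825.

825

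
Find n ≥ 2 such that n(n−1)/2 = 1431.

n(n−1)/2 = 1431 ⇒ n(n−1) = 2862. Since 54·53 = 2862, n = 54.

54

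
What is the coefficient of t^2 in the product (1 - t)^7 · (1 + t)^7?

-7

Coefficient of t^2 = Σ_{j} C(7,j)·(-1)^j·C(7,2-j)·1^(2-j) for j from 0 to 2.
= 21 + (-49) + 21 = -7.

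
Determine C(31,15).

300540195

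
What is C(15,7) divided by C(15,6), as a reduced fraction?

C(n,k+1)/C(n,k) = (n−k)/(k+1) = (15−6)/(6+1) = 9/7.

9/7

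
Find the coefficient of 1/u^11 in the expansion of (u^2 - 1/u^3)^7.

-21

General term: C(7,j)·(u^2)^j·(-1/u^3)^(7-j), with u-exponent 2j − 3(7−j) = 5j − 21.
Set 5j − 21 = -11: j = 2.
C(7,2) = 21; 1^2 = 1; (-1)^5 = -1.
Coefficient = 21 · 1 · (-1) = -21.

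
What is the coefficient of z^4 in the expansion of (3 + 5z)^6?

The general term is C(6,j)·(3)^j·(5z)^(6-j); the z^4 term has j = 2.
C(6,2) = 15.
Coefficient = C(6,2) · 3^2 · 5^4 = 15 · 9 · 625 = 84375.

84375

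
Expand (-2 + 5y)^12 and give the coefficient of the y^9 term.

The general term is C(12,j)·(-2)^j·(5y)^(12-j); the y^9 term has j = 3.
C(12,3) = 220.
Coefficient = C(12,3) · (-2)^3 · 5^9 = 220 · (-8) · 1953125 = -3437500000.

-3437500000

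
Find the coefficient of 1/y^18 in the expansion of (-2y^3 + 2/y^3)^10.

General term: C(10,j)·(-2y^3)^j·(2/y^3)^(10-j), with y-exponent 3j − 3(10−j) = 6j − 30.
Set 6j − 30 = -18: j = 2.
C(10,2) = 45; (-2)^2 = 4; 2^8 = 256.
Coefficient = 45 · 4 · 256 = 46080.

46080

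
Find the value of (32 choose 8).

10518300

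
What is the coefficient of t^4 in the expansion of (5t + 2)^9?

The general term is C(9,j)·(5t)^j·(2)^(9-j); the t^4 term has j = 4.
C(9,4) = 126.
Coefficient = C(9,4) · 5^4 · 2^5 = 126 · 625 · 32 = 2520000.

2520000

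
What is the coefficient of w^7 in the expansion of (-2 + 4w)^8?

The general term is C(8,j)·(-2)^j·(4w)^(8-j); the w^7 term has j = 1.
C(8,1) = 8.
Coefficient = C(8,1) · (-2)^1 · 4^7 = 8 · (-2) · 16384 = -262144.

-262144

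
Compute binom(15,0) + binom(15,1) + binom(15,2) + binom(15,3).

576

1 + 15 + 105 + 455 = 576.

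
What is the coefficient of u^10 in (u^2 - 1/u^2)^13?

715

General term: C(13,j)·(u^2)^j·(-1/u^2)^(13-j), with u-exponent 2j − 2(13−j) = 4j − 26.
Set 4j − 26 = 10: j = 9.
C(13,9) = 715; 1^9 = 1; (-1)^4 = 1.
Coefficient = 715 · 1 · 1 = 715.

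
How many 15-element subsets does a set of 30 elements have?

C(30,15) = (30·29·28·27·26·25·24·23·22·21·20·19·18·17·16) / 15! = 202843204931727360000 / 1307674368000 = 155117520.

155117520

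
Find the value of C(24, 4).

10626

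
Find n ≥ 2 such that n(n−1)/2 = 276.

24

n(n−1)/2 = 276 ⇒ n(n−1) = 552. Since 24·23 = 552, n = 24.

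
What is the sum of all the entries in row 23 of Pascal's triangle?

Setting x = 1 in (1+x)^23 gives Σ C(23,i) = 2^23 = 8388608.

8388608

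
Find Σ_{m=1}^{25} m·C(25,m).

419430400

Since m·C(25,m) = 25·C(24,m−1), the sum is 25·2^24 = 25·16777216 = 419430400.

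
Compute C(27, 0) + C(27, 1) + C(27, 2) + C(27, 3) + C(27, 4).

20854

1 + 27 + 351 + 2925 + 17550 = 20854.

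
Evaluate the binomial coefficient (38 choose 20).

C(38,20) = C(38,18) by symmetry.
C(38,18) = (38·37·36·35·34·33·32·31·30·29·28·27·26·25·24·23·22·21) / 18! = 214978908196382744494080000 / 6402373705728000 = 33578000610.

33578000610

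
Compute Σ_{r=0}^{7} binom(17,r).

41226

1 + 17 + 136 + 680 + 2380 + 6188 + 12376 + 19448 = 41226.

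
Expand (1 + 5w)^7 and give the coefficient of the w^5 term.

The general term is C(7,j)·(1)^j·(5w)^(7-j); the w^5 term has j = 2.
C(7,2) = 21.
Coefficient = C(7,2) · 5^5 = 21 · 3125 = 65625.

65625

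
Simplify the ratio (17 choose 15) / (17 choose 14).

C(n,k+1)/C(n,k) = (n−k)/(k+1) = (17−14)/(14+1) = 3/15 = 1/5.

1/5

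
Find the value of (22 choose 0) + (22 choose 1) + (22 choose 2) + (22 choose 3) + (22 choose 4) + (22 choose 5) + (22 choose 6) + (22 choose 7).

1 + 22 + 231 + 1540 + 7315 + 26334 + 74613 + 170544 = 280600.

280600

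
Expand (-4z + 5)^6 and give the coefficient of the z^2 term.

The general term is C(6,j)·(-4z)^j·(5)^(6-j); the z^2 term has j = 2.
C(6,2) = 15.
Coefficient = C(6,2) · (-4)^2 · 5^4 = 15 · 16 · 625 = 150000.

150000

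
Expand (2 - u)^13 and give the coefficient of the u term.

The general term is C(13,j)·(2)^j·(-u)^(13-j); the u^1 term has j = 12.
C(13,12) = 13.
Coefficient = C(13,12) · 2^12 · (-1)^1 = 13 · 4096 · (-1) = -53248.

-53248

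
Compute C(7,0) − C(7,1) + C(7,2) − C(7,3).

-20

The partial alternating sum Σ_{k=0}^{3} (−1)^k C(7,k) = (−1)^3 C(6,3) = -20.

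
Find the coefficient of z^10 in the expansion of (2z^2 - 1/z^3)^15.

General term: C(15,j)·(2z^2)^j·(-1/z^3)^(15-j), with z-exponent 2j − 3(15−j) = 5j − 45.
Set 5j − 45 = 10: j = 11.
C(15,11) = 1365; 2^11 = 2048; (-1)^4 = 1.
Coefficient = 1365 · 2048 · 1 = 2795520.

2795520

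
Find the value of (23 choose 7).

245157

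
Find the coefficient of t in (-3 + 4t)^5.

1620

The general term is C(5,j)·(-3)^j·(4t)^(5-j); the t^1 term has j = 4.
C(5,4) = 5.
Coefficient = C(5,4) · (-3)^4 · 4^1 = 5 · 81 · 4 = 1620.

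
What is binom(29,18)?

34597290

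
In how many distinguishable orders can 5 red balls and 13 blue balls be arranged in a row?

8568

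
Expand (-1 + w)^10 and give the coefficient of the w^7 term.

-120

The general term is C(10,j)·(-1)^j·(w)^(10-j); the w^7 term has j = 3.
C(10,3) = 120.
Coefficient = C(10,3) · (-1)^3 = 120 · (-1) = -120.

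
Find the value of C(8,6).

28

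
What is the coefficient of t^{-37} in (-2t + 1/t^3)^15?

General term: C(15,j)·(-2t)^j·(1/t^3)^(15-j), with t-exponent 1j − 3(15−j) = 4j − 45.
Set 4j − 45 = -37: j = 2.
C(15,2) = 105; (-2)^2 = 4; 1^13 = 1.
Coefficient = 105 · 4 · 1 = 420.

420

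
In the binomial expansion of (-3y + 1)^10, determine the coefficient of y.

The general term is C(10,j)·(-3y)^j·(1)^(10-j); the y^1 term has j = 1.
C(10,1) = 10.
Coefficient = C(10,1) · (-3)^1 = 10 · (-3) = -30.

-30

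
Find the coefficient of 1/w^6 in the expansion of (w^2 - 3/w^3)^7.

General term: C(7,j)·(w^2)^j·(-3/w^3)^(7-j), with w-exponent 2j − 3(7−j) = 5j − 21.
Set 5j − 21 = -6: j = 3.
C(7,3) = 35; 1^3 = 1; (-3)^4 = 81.
Coefficient = 35 · 1 · 81 = 2835.

2835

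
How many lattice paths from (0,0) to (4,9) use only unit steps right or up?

715

Each path is a sequence of 13 steps with 4 rights: C(13,4) = 715.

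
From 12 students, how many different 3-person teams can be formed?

220

This is C(12,3) = 220.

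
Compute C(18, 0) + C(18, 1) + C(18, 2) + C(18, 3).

1 + 18 + 153 + 816 = 988.

988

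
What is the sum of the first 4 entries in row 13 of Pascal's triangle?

1 + 13 + 78 + 286 = 378.

378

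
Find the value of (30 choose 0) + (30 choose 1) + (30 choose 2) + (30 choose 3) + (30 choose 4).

31931

1 + 30 + 435 + 4060 + 27405 = 31931.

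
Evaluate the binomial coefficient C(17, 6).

12376

C(17,6) = (17·16·15·14·13·12) / 6! = 8910720 / 720 = 12376.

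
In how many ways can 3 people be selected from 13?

286

This is C(13,3) = 286.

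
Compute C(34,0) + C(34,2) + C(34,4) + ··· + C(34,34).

8589934592

Half of (1+1)^34 + (1−1)^34 gives the even-index sum: 2^33 = 8589934592.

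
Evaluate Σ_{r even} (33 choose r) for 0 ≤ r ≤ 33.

Even-r terms of row 33 sum to 2^32 = 4294967296.

4294967296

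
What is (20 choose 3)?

1140

C(20,3) = (20·19·18) / 3! = 6840 / 6 = 1140.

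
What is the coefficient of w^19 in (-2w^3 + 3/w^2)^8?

-3072

General term: C(8,j)·(-2w^3)^j·(3/w^2)^(8-j), with w-exponent 3j − 2(8−j) = 5j − 16.
Set 5j − 16 = 19: j = 7.
C(8,7) = 8; (-2)^7 = -128; 3^1 = 3.
Coefficient = 8 · (-128) · 3 = -3072.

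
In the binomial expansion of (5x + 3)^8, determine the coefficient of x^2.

510300

The general term is C(8,j)·(5x)^j·(3)^(8-j); the x^2 term has j = 2.
C(8,2) = 28.
Coefficient = C(8,2) · 5^2 · 3^6 = 28 · 25 · 729 = 510300.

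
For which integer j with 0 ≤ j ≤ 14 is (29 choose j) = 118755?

C(29,j) increases on 0 ≤ j ≤ 14. C(29,4) = 23751 and C(29,5) = 118755, so j = 5.

5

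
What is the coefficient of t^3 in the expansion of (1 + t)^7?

35

The general term is C(7,j)·(1)^j·(t)^(7-j); the t^3 term has j = 4.
C(7,4) = 35.
Coefficient = C(7,4) = 35.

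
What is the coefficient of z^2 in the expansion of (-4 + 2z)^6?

15360

The general term is C(6,j)·(-4)^j·(2z)^(6-j); the z^2 term has j = 4.
C(6,4) = 15.
Coefficient = C(6,4) · (-4)^4 · 2^2 = 15 · 256 · 4 = 15360.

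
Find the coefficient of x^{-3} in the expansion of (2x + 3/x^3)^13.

General term: C(13,j)·(2x)^j·(3/x^3)^(13-j), with x-exponent 1j − 3(13−j) = 4j − 39.
Set 4j − 39 = -3: j = 9.
C(13,9) = 715; 2^9 = 512; 3^4 = 81.
Coefficient = 715 · 512 · 81 = 29652480.

29652480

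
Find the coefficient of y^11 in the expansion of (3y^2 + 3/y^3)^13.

General term: C(13,j)·(3y^2)^j·(3/y^3)^(13-j), with y-exponent 2j − 3(13−j) = 5j − 39.
Set 5j − 39 = 11: j = 10.
C(13,10) = 286; 3^10 = 59049; 3^3 = 27.
Coefficient = 286 · 59049 · 27 = 455976378.

455976378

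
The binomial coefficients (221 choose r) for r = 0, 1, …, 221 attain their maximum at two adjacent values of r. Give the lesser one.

For odd n = 221, C(221,r) peaks at r = (n−1)/2 and (n+1)/2; the lesser is 110.

110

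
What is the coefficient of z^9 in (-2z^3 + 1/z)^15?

General term: C(15,j)·(-2z^3)^j·(1/z)^(15-j), with z-exponent 3j − 1(15−j) = 4j − 15.
Set 4j − 15 = 9: j = 6.
C(15,6) = 5005; (-2)^6 = 64; 1^9 = 1.
Coefficient = 5005 · 64 · 1 = 320320.

320320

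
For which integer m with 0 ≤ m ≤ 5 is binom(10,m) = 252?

C(10,m) increases on 0 ≤ m ≤ 5. C(10,4) = 210 and C(10,5) = 252, so m = 5.

5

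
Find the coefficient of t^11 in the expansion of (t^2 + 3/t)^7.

General term: C(7,j)·(t^2)^j·(3/t)^(7-j), with t-exponent 2j − 1(7−j) = 3j − 7.
Set 3j − 7 = 11: j = 6.
C(7,6) = 7; 1^6 = 1; 3^1 = 3.
Coefficient = 7 · 1 · 3 = 21.

21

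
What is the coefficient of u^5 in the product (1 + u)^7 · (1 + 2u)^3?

819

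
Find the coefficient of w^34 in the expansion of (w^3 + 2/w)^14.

364

General term: C(14,j)·(w^3)^j·(2/w)^(14-j), with w-exponent 3j − 1(14−j) = 4j − 14.
Set 4j − 14 = 34: j = 12.
C(14,12) = 91; 1^12 = 1; 2^2 = 4.
Coefficient = 91 · 1 · 4 = 364.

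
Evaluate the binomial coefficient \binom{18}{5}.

8568

C(18,5) = (18·17·16·15·14) / 5! = 1028160 / 120 = 8568.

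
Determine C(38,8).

48903492

C(38,8) = (38·37·36·35·34·33·32·31) / 8! = 1971788797440 / 40320 = 48903492.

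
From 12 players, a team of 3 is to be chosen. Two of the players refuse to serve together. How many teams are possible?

All 3-subsets: C(12,3) = 220. Those containing both fixed elements: C(10,1) = 10.
220 − 10 = 210.

210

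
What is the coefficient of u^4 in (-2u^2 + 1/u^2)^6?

240

General term: C(6,j)·(-2u^2)^j·(1/u^2)^(6-j), with u-exponent 2j − 2(6−j) = 4j − 12.
Set 4j − 12 = 4: j = 4.
C(6,4) = 15; (-2)^4 = 16; 1^2 = 1.
Coefficient = 15 · 16 · 1 = 240.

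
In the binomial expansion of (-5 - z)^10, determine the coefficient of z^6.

131250

The general term is C(10,j)·(-5)^j·(-z)^(10-j); the z^6 term has j = 4.
C(10,4) = 210.
Coefficient = C(10,4) · (-5)^4 = 210 · 625 = 131250.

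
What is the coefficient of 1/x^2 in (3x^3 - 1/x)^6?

-18

General term: C(6,j)·(3x^3)^j·(-1/x)^(6-j), with x-exponent 3j − 1(6−j) = 4j − 6.
Set 4j − 6 = -2: j = 1.
C(6,1) = 6; 3^1 = 3; (-1)^5 = -1.
Coefficient = 6 · 3 · (-1) = -18.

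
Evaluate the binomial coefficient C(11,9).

55

C(11,9) = C(11,2) by symmetry.
C(11,2) = (11·10) / 2! = 110 / 2 = 55.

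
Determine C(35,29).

1623160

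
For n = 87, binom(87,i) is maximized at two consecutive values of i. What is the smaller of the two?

43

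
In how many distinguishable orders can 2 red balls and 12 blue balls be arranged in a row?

91

Choose positions for the red balls: C(14,2) = 91.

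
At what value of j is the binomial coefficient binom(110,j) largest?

55

C(110,j) is maximized at j = 110/2 = 55.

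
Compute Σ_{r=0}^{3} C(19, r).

1160

1 + 19 + 171 + 969 = 1160.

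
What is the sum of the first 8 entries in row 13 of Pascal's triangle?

5812

1 + 13 + 78 + 286 + 715 + 1287 + 1716 + 1716 = 5812.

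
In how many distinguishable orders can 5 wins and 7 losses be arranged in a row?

792

Choose positions for the wins: C(12,5) = 792.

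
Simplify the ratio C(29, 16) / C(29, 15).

C(n,k+1)/C(n,k) = (n−k)/(k+1) = (29−15)/(15+1) = 14/16 = 7/8.

7/8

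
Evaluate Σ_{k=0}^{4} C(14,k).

1471

1 + 14 + 91 + 364 + 1001 = 1471.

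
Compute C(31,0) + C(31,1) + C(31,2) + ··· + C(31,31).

Setting x = 1 in (1+x)^31 gives Σ C(31,i) = 2^31 = 2147483648.

2147483648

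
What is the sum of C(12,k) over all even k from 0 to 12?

Even-k terms of row 12 sum to 2^11 = 2048.

2048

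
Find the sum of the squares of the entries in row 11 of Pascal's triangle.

705432

By Vandermonde's identity, Σ C(11,r)² = C(22,11) = 705432.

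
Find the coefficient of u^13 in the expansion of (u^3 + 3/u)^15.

42220035

General term: C(15,j)·(u^3)^j·(3/u)^(15-j), with u-exponent 3j − 1(15−j) = 4j − 15.
Set 4j − 15 = 13: j = 7.
C(15,7) = 6435; 1^7 = 1; 3^8 = 6561.
Coefficient = 6435 · 1 · 6561 = 42220035.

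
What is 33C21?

C(33,21) = C(33,12) by symmetry.
C(33,12) = (33·32·31·30·29·28·27·26·25·24·23·22) / 12! = 169958063987712000 / 479001600 = 354817320.

354817320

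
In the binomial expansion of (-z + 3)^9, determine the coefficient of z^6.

2268

The general term is C(9,j)·(-z)^j·(3)^(9-j); the z^6 term has j = 6.
C(9,6) = 84.
Coefficient = C(9,6) · 3^3 = 84 · 27 = 2268.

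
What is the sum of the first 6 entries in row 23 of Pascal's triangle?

44552

1 + 23 + 253 + 1771 + 8855 + 33649 = 44552.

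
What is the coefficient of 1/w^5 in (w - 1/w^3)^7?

-35

General term: C(7,j)·(w)^j·(-1/w^3)^(7-j), with w-exponent 1j − 3(7−j) = 4j − 21.
Set 4j − 21 = -5: j = 4.
C(7,4) = 35; 1^4 = 1; (-1)^3 = -1.
Coefficient = 35 · 1 · (-1) = -35.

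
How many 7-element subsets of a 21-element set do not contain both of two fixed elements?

104652

All 7-subsets: C(21,7) = 116280. Those containing both fixed elements: C(19,5) = 11628.
116280 − 11628 = 104652.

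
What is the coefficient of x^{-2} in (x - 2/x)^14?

768768

General term: C(14,j)·(x)^j·(-2/x)^(14-j), with x-exponent 1j − 1(14−j) = 2j − 14.
Set 2j − 14 = -2: j = 6.
C(14,6) = 3003; 1^6 = 1; (-2)^8 = 256.
Coefficient = 3003 · 1 · 256 = 768768.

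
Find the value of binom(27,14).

20058300

C(27,14) = C(27,13) by symmetry.
C(27,13) = (27·26·25·24·23·22·21·20·19·18·17·16·15) / 13! = 124903451312640000 / 6227020800 = 20058300.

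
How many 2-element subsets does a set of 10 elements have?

45

C(10,2) = (10·9) / 2! = 90 / 2 = 45.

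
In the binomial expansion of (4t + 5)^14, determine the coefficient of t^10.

The general term is C(14,j)·(4t)^j·(5)^(14-j); the t^10 term has j = 10.
C(14,10) = 1001.
Coefficient = C(14,10) · 4^10 · 5^4 = 1001 · 1048576 · 625 = 656015360000.

656015360000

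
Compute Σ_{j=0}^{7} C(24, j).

536155

1 + 24 + 276 + 2024 + 10626 + 42504 + 134596 + 346104 = 536155.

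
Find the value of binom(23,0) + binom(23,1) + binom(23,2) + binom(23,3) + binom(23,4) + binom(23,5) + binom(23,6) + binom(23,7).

1 + 23 + 253 + 1771 + 8855 + 33649 + 100947 + 245157 = 390656.

390656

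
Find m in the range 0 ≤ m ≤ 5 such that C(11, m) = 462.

5

C(11,m) increases on 0 ≤ m ≤ 5. C(11,4) = 330 and C(11,5) = 462, so m = 5.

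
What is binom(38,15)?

C(38,15) = (38·37·36·35·34·33·32·31·30·29·28·27·26·25·24) / 15! = 20231404874494894080000 / 1307674368000 = 15471286560.

15471286560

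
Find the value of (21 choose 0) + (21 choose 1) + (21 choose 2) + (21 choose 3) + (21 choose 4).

7547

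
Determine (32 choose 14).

471435600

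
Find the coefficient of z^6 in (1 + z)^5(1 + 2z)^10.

Coefficient of z^6 = Σ_{j} C(5,j)·1^j·C(10,6-j)·2^(6-j) for j from 0 to 5.
= 13440 + 40320 + 33600 + 9600 + 900 + 20 = 97880.

97880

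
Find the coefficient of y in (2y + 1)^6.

12

The general term is C(6,j)·(2y)^j·(1)^(6-j); the y^1 term has j = 1.
C(6,1) = 6.
Coefficient = C(6,1) · 2^1 = 6 · 2 = 12.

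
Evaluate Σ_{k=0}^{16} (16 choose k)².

601080390

By Vandermonde's identity, Σ C(16,k)² = C(32,16) = 601080390.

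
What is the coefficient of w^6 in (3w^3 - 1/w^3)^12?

General term: C(12,j)·(3w^3)^j·(-1/w^3)^(12-j), with w-exponent 3j − 3(12−j) = 6j − 36.
Set 6j − 36 = 6: j = 7.
C(12,7) = 792; 3^7 = 2187; (-1)^5 = -1.
Coefficient = 792 · 2187 · (-1) = -1732104.

-1732104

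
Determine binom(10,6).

210

C(10,6) = C(10,4) by symmetry.
C(10,4) = (10·9·8·7) / 4! = 5040 / 24 = 210.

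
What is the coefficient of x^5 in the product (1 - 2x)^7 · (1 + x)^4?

210

Coefficient of x^5 = Σ_{j} C(7,j)·(-2)^j·C(4,5-j)·1^(5-j) for j from 1 to 5.
= (-14) + 336 + (-1680) + 2240 + (-672) = 210.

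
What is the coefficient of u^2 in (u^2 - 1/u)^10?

210

General term: C(10,j)·(u^2)^j·(-1/u)^(10-j), with u-exponent 2j − 1(10−j) = 3j − 10.
Set 3j − 10 = 2: j = 4.
C(10,4) = 210; 1^4 = 1; (-1)^6 = 1.
Coefficient = 210 · 1 · 1 = 210.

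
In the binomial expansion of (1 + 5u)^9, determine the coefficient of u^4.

78750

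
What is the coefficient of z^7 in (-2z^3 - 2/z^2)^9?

General term: C(9,j)·(-2z^3)^j·(-2/z^2)^(9-j), with z-exponent 3j − 2(9−j) = 5j − 18.
Set 5j − 18 = 7: j = 5.
C(9,5) = 126; (-2)^5 = -32; (-2)^4 = 16.
Coefficient = 126 · (-32) · 16 = -64512.

-64512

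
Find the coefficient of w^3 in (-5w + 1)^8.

The general term is C(8,j)·(-5w)^j·(1)^(8-j); the w^3 term has j = 3.
C(8,3) = 56.
Coefficient = C(8,3) · (-5)^3 = 56 · (-125) = -7000.

-7000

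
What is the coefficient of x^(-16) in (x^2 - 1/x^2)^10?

-10

General term: C(10,j)·(x^2)^j·(-1/x^2)^(10-j), with x-exponent 2j − 2(10−j) = 4j − 20.
Set 4j − 20 = -16: j = 1.
C(10,1) = 10; 1^1 = 1; (-1)^9 = -1.
Coefficient = 10 · 1 · (-1) = -10.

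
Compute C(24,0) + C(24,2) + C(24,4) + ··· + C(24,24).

Half of (1+1)^24 + (1−1)^24 gives the even-index sum: 2^23 = 8388608.

8388608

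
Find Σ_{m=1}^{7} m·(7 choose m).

Since m·C(7,m) = 7·C(6,m−1), the sum is 7·2^6 = 7·64 = 448.

448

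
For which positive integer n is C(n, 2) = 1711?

59

n(n−1)/2 = 1711 ⇒ n(n−1) = 3422. Since 59·58 = 3422, n = 59.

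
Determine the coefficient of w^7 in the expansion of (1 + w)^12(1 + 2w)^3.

Coefficient of w^7 = Σ_{j} C(12,j)·1^j·C(3,7-j)·2^(7-j) for j from 4 to 7.
= 3960 + 9504 + 5544 + 792 = 19800.

19800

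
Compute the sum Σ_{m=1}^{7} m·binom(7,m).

Differentiating (1+x)^7 and setting x=1: Σ m·C(7,m) = 7·2^6 = 448.

448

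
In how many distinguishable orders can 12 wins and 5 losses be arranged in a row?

6188

Choose positions for the wins: C(17,12) = 6188.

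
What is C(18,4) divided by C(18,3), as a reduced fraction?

C(n,k+1)/C(n,k) = (n−k)/(k+1) = (18−3)/(3+1) = 15/4.

15/4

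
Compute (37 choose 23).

6107086800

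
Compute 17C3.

680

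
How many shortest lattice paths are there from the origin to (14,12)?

9657700

Each path is a sequence of 26 steps with 14 rights: C(26,14) = 9657700.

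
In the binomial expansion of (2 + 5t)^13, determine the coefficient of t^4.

The general term is C(13,j)·(2)^j·(5t)^(13-j); the t^4 term has j = 9.
C(13,9) = 715.
Coefficient = C(13,9) · 2^9 · 5^4 = 715 · 512 · 625 = 228800000.

228800000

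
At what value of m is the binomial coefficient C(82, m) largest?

C(82,m) is maximized at m = 82/2 = 41.

41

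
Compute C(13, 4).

715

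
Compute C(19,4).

3876

C(19,4) = (19·18·17·16) / 4! = 93024 / 24 = 3876.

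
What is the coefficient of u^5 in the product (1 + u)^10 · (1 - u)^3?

-63

Coefficient of u^5 = Σ_{j} C(10,j)·1^j·C(3,5-j)·(-1)^(5-j) for j from 2 to 5.
= (-45) + 360 + (-630) + 252 = -63.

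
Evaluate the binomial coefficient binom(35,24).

417225900

C(35,24) = C(35,11) by symmetry.
C(35,11) = (35·34·33·32·31·30·29·28·27·26·25) / 11! = 16654322805120000 / 39916800 = 417225900.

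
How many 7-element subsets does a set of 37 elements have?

C(37,7) = (37·36·35·34·33·32·31) / 7! = 51889178880 / 5040 = 10295472.

10295472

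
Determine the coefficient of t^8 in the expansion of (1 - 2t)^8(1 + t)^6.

-624

Coefficient of t^8 = Σ_{j} C(8,j)·(-2)^j·C(6,8-j)·1^(8-j) for j from 2 to 8.
= 112 + (-2688) + 16800 + (-35840) + 26880 + (-6144) + 256 = -624.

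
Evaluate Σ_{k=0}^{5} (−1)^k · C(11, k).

-252

The partial alternating sum Σ_{k=0}^{5} (−1)^k C(11,k) = (−1)^5 C(10,5) = -252.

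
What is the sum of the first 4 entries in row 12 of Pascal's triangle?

1 + 12 + 66 + 220 = 299.

299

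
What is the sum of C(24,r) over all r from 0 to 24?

16777216

Setting x = 1 in (1+x)^24 gives Σ C(24,r) = 2^24 = 16777216.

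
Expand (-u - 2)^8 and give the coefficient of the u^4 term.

The general term is C(8,j)·(-u)^j·(-2)^(8-j); the u^4 term has j = 4.
C(8,4) = 70.
Coefficient = C(8,4) · (-2)^4 = 70 · 16 = 1120.

1120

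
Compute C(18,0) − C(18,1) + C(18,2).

136

The partial alternating sum Σ_{k=0}^{2} (−1)^k C(18,k) = (−1)^2 C(17,2) = 136.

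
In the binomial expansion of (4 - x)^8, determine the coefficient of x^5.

-3584

The general term is C(8,j)·(4)^j·(-x)^(8-j); the x^5 term has j = 3.
C(8,3) = 56.
Coefficient = C(8,3) · 4^3 · (-1)^5 = 56 · 64 · (-1) = -3584.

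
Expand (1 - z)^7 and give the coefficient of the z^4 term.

35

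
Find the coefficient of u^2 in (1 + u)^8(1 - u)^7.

-7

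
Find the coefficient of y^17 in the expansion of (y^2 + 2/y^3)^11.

22

General term: C(11,j)·(y^2)^j·(2/y^3)^(11-j), with y-exponent 2j − 3(11−j) = 5j − 33.
Set 5j − 33 = 17: j = 10.
C(11,10) = 11; 1^10 = 1; 2^1 = 2.
Coefficient = 11 · 1 · 2 = 22.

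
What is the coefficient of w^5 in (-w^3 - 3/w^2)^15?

General term: C(15,j)·(-w^3)^j·(-3/w^2)^(15-j), with w-exponent 3j − 2(15−j) = 5j − 30.
Set 5j − 30 = 5: j = 7.
C(15,7) = 6435; (-1)^7 = -1; (-3)^8 = 6561.
Coefficient = 6435 · (-1) · 6561 = -42220035.

-42220035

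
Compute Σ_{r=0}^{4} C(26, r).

1 + 26 + 325 + 2600 + 14950 = 17902.

17902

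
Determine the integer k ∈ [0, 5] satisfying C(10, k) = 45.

2

C(10,k) increases on 0 ≤ k ≤ 5. C(10,1) = 10 and C(10,2) = 45, so k = 2.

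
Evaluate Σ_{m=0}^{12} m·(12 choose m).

24576

Differentiating (1+x)^12 and setting x=1: Σ m·C(12,m) = 12·2^11 = 24576.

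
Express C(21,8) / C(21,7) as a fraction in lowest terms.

C(n,k+1)/C(n,k) = (n−k)/(k+1) = (21−7)/(7+1) = 14/8 = 7/4.

7/4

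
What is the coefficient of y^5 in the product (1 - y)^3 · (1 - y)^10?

(1 - y)^3(1 - y)^10 = (1 - y)^13, so the coefficient of y^5 is C(13,5)·(-1)^5 = 1287·-1 = -1287.

-1287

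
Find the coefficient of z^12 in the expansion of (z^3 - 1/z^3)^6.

General term: C(6,j)·(z^3)^j·(-1/z^3)^(6-j), with z-exponent 3j − 3(6−j) = 6j − 18.
Set 6j − 18 = 12: j = 5.
C(6,5) = 6; 1^5 = 1; (-1)^1 = -1.
Coefficient = 6 · 1 · (-1) = -6.

-6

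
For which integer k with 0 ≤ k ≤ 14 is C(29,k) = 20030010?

10

C(29,k) increases on 0 ≤ k ≤ 14. C(29,9) = 10015005 and C(29,10) = 20030010, so k = 10.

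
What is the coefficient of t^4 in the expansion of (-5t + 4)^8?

11200000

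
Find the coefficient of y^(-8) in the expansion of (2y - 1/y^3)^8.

General term: C(8,j)·(2y)^j·(-1/y^3)^(8-j), with y-exponent 1j − 3(8−j) = 4j − 24.
Set 4j − 24 = -8: j = 4.
C(8,4) = 70; 2^4 = 16; (-1)^4 = 1.
Coefficient = 70 · 16 · 1 = 1120.

1120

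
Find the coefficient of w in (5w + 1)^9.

45

The general term is C(9,j)·(5w)^j·(1)^(9-j); the w^1 term has j = 1.
C(9,1) = 9.
Coefficient = C(9,1) · 5^1 = 9 · 5 = 45.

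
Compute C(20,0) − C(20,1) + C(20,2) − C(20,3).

-969

The partial alternating sum Σ_{k=0}^{3} (−1)^k C(20,k) = (−1)^3 C(19,3) = -969.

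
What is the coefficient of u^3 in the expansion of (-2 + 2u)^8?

The general term is C(8,j)·(-2)^j·(2u)^(8-j); the u^3 term has j = 5.
C(8,5) = 56.
Coefficient = C(8,5) · (-2)^5 · 2^3 = 56 · (-32) · 8 = -14336.

-14336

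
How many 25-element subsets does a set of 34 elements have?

C(34,25) = C(34,9) by symmetry.
C(34,9) = (34·33·32·31·30·29·28·27·26) / 9! = 19033511777280 / 362880 = 52451256.

52451256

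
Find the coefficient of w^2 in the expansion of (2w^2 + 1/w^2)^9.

4032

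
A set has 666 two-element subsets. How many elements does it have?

37

n(n−1)/2 = 666 ⇒ n(n−1) = 1332. Since 37·36 = 1332, n = 37.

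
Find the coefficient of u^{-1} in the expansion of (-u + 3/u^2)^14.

-486486

General term: C(14,j)·(-u)^j·(3/u^2)^(14-j), with u-exponent 1j − 2(14−j) = 3j − 28.
Set 3j − 28 = -1: j = 9.
C(14,9) = 2002; (-1)^9 = -1; 3^5 = 243.
Coefficient = 2002 · (-1) · 243 = -486486.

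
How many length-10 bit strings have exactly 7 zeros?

Choose the 7 positions: C(10,7) = 120.

120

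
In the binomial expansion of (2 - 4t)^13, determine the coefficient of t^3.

-18743296

The general term is C(13,j)·(2)^j·(-4t)^(13-j); the t^3 term has j = 10.
C(13,10) = 286.
Coefficient = C(13,10) · 2^10 · (-4)^3 = 286 · 1024 · (-64) = -18743296.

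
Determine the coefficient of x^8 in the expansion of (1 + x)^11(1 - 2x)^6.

1045

Coefficient of x^8 = Σ_{j} C(11,j)·1^j·C(6,8-j)·(-2)^(8-j) for j from 2 to 8.
= 3520 + (-31680) + 79200 + (-73920) + 27720 + (-3960) + 165 = 1045.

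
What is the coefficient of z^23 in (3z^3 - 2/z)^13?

General term: C(13,j)·(3z^3)^j·(-2/z)^(13-j), with z-exponent 3j − 1(13−j) = 4j − 13.
Set 4j − 13 = 23: j = 9.
C(13,9) = 715; 3^9 = 19683; (-2)^4 = 16.
Coefficient = 715 · 19683 · 16 = 225173520.

225173520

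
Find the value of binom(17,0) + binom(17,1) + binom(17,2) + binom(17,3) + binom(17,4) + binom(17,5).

1 + 17 + 136 + 680 + 2380 + 6188 = 9402.

9402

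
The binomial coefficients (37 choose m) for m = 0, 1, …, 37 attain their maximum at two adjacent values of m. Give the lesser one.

18

For odd n = 37, C(37,m) peaks at m = (n−1)/2 and (n+1)/2; the lesser is 18.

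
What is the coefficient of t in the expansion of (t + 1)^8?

8

The general term is C(8,j)·(t)^j·(1)^(8-j); the t^1 term has j = 1.
C(8,1) = 8.
Coefficient = C(8,1) = 8.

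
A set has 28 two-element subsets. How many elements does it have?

n(n−1)/2 = 28 ⇒ n(n−1) = 56. Since 8·7 = 56, n = 8.

8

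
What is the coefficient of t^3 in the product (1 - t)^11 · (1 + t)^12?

-11

Coefficient of t^3 = Σ_{j} C(11,j)·(-1)^j·C(12,3-j)·1^(3-j) for j from 0 to 3.
= 220 + (-726) + 660 + (-165) = -11.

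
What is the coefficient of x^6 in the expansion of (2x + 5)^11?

The general term is C(11,j)·(2x)^j·(5)^(11-j); the x^6 term has j = 6.
C(11,6) = 462.
Coefficient = C(11,6) · 2^6 · 5^5 = 462 · 64 · 3125 = 92400000.

92400000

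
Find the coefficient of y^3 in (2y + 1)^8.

The general term is C(8,j)·(2y)^j·(1)^(8-j); the y^3 term has j = 3.
C(8,3) = 56.
Coefficient = C(8,3) · 2^3 = 56 · 8 = 448.

448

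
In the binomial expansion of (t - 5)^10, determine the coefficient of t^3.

-9375000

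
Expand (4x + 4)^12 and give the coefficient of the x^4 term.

The general term is C(12,j)·(4x)^j·(4)^(12-j); the x^4 term has j = 4.
C(12,4) = 495.
Coefficient = C(12,4) · 4^4 · 4^8 = 495 · 256 · 65536 = 8304721920.

8304721920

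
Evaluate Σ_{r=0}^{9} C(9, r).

512

Setting x = 1 in (1+x)^9 gives Σ C(9,r) = 2^9 = 512.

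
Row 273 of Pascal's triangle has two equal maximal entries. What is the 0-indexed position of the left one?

For odd n = 273, C(273,m) peaks at m = (n−1)/2 and (n+1)/2; the lesser is 136.

136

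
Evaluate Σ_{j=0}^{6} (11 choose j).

1486

1 + 11 + 55 + 165 + 330 + 462 + 462 = 1486.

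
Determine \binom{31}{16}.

C(31,16) = C(31,15) by symmetry.
C(31,15) = (31·30·29·28·27·26·25·24·23·22·21·20·19·18·17) / 15! = 393008709555221760000 / 1307674368000 = 300540195.

300540195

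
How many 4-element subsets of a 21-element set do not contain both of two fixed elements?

All 4-subsets: C(21,4) = 5985. Those containing both fixed elements: C(19,2) = 171.
5985 − 171 = 5814.

5814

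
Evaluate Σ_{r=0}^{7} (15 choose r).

1 + 15 + 105 + 455 + 1365 + 3003 + 5005 + 6435 = 16384.

16384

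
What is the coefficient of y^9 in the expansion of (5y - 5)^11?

2685546875

The general term is C(11,j)·(5y)^j·(-5)^(11-j); the y^9 term has j = 9.
C(11,9) = 55.
Coefficient = C(11,9) · 5^9 · (-5)^2 = 55 · 1953125 · 25 = 2685546875.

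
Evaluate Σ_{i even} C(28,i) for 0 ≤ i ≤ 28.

134217728

Even-i terms of row 28 sum to 2^27 = 134217728.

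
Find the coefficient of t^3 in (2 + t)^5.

The general term is C(5,j)·(2)^j·(t)^(5-j); the t^3 term has j = 2.
C(5,2) = 10.
Coefficient = C(5,2) · 2^2 = 10 · 4 = 40.

40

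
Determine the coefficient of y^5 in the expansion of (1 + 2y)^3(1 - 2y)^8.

448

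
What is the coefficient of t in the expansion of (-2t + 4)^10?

-5242880

The general term is C(10,j)·(-2t)^j·(4)^(10-j); the t^1 term has j = 1.
C(10,1) = 10.
Coefficient = C(10,1) · (-2)^1 · 4^9 = 10 · (-2) · 262144 = -5242880.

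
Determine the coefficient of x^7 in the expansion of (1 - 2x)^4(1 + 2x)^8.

Coefficient of x^7 = Σ_{j} C(4,j)·(-2)^j·C(8,7-j)·2^(7-j) for j from 0 to 4.
= 1024 + (-14336) + 43008 + (-35840) + 7168 = 1024.

1024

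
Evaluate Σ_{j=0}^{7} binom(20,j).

137980

1 + 20 + 190 + 1140 + 4845 + 15504 + 38760 + 77520 = 137980.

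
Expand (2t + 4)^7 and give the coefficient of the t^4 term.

35840

The general term is C(7,j)·(2t)^j·(4)^(7-j); the t^4 term has j = 4.
C(7,4) = 35.
Coefficient = C(7,4) · 2^4 · 4^3 = 35 · 16 · 64 = 35840.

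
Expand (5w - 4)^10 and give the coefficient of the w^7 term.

The general term is C(10,j)·(5w)^j·(-4)^(10-j); the w^7 term has j = 7.
C(10,7) = 120.
Coefficient = C(10,7) · 5^7 · (-4)^3 = 120 · 78125 · (-64) = -600000000.

-600000000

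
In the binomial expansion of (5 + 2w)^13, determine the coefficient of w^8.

The general term is C(13,j)·(5)^j·(2w)^(13-j); the w^8 term has j = 5.
C(13,5) = 1287.
Coefficient = C(13,5) · 5^5 · 2^8 = 1287 · 3125 · 256 = 1029600000.

1029600000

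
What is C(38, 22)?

22239974430

C(38,22) = C(38,16) by symmetry.
C(38,16) = (38·37·36·35·34·33·32·31·30·29·28·27·26·25·24·23) / 16! = 465322312113382563840000 / 20922789888000 = 22239974430.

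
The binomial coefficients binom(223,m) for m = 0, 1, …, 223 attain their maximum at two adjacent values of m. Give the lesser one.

For odd n = 223, C(223,m) peaks at m = (n−1)/2 and (n+1)/2; the lesser is 111.

111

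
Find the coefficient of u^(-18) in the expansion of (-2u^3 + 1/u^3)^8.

-16

General term: C(8,j)·(-2u^3)^j·(1/u^3)^(8-j), with u-exponent 3j − 3(8−j) = 6j − 24.
Set 6j − 24 = -18: j = 1.
C(8,1) = 8; (-2)^1 = -2; 1^7 = 1.
Coefficient = 8 · (-2) · 1 = -16.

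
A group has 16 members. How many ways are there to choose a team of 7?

This is C(16,7) = 11440.

11440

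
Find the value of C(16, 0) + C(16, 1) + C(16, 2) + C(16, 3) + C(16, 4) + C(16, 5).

6885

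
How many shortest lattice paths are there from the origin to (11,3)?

364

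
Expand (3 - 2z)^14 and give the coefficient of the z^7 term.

The general term is C(14,j)·(3)^j·(-2z)^(14-j); the z^7 term has j = 7.
C(14,7) = 3432.
Coefficient = C(14,7) · 3^7 · (-2)^7 = 3432 · 2187 · (-128) = -960740352.

-960740352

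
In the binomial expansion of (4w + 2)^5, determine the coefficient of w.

320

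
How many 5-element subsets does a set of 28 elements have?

98280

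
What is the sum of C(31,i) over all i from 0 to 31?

2147483648

Setting x = 1 in (1+x)^31 gives Σ C(31,i) = 2^31 = 2147483648.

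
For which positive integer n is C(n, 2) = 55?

n(n−1)/2 = 55 ⇒ n(n−1) = 110. Since 11·10 = 110, n = 11.

11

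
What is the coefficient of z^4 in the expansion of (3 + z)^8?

5670

The general term is C(8,j)·(3)^j·(z)^(8-j); the z^4 term has j = 4.
C(8,4) = 70.
Coefficient = C(8,4) · 3^4 = 70 · 81 = 5670.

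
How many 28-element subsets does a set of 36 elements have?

C(36,28) = C(36,8) by symmetry.
C(36,8) = (36·35·34·33·32·31·30·29) / 8! = 1220096908800 / 40320 = 30260340.

30260340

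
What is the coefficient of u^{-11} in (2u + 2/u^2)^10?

General term: C(10,j)·(2u)^j·(2/u^2)^(10-j), with u-exponent 1j − 2(10−j) = 3j − 20.
Set 3j − 20 = -11: j = 3.
C(10,3) = 120; 2^3 = 8; 2^7 = 128.
Coefficient = 120 · 8 · 128 = 122880.

122880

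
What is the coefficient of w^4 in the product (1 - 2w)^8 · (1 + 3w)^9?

Coefficient of w^4 = Σ_{j} C(8,j)·(-2)^j·C(9,4-j)·3^(4-j) for j from 0 to 4.
= 10206 + (-36288) + 36288 + (-12096) + 1120 = -770.

-770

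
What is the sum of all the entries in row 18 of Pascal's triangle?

The entries of row 18 sum to 2^18 = 262144.

262144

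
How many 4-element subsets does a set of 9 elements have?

126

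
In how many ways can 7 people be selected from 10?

120

This is C(10,7) = 120.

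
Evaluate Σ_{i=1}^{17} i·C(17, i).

Differentiating (1+x)^17 and setting x=1: Σ i·C(17,i) = 17·2^16 = 1114112.

1114112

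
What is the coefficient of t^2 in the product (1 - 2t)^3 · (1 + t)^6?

-9

Coefficient of t^2 = Σ_{j} C(3,j)·(-2)^j·C(6,2-j)·1^(2-j) for j from 0 to 2.
= 15 + (-36) + 12 = -9.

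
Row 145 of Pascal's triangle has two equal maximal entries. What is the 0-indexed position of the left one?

72

For odd n = 145, C(145,r) peaks at r = (n−1)/2 and (n+1)/2; the lesser is 72.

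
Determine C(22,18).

7315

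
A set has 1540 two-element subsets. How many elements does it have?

56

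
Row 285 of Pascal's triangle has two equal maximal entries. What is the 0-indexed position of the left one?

142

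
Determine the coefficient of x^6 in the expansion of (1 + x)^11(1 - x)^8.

Coefficient of x^6 = Σ_{j} C(11,j)·1^j·C(8,6-j)·(-1)^(6-j) for j from 0 to 6.
= 28 + (-616) + 3850 + (-9240) + 9240 + (-3696) + 462 = 28.

28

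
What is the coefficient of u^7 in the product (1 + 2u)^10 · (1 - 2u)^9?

-10752

Coefficient of u^7 = Σ_{j} C(10,j)·2^j·C(9,7-j)·(-2)^(7-j) for j from 0 to 7.
= (-4608) + 107520 + (-725760) + 1935360 + (-2257920) + 1161216 + (-241920) + 15360 = -10752.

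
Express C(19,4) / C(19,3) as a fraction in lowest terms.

4

C(n,k+1)/C(n,k) = (n−k)/(k+1) = (19−3)/(3+1) = 16/4 = 4.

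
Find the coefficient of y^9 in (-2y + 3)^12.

-3041280

The general term is C(12,j)·(-2y)^j·(3)^(12-j); the y^9 term has j = 9.
C(12,9) = 220.
Coefficient = C(12,9) · (-2)^9 · 3^3 = 220 · (-512) · 27 = -3041280.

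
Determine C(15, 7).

C(15,7) = (15·14·13·12·11·10·9) / 7! = 32432400 / 5040 = 6435.

6435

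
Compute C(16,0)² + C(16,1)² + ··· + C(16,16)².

Σ C(16,j)² is the coefficient of x^16 in (1+x)^16(1+x)^16 = (1+x)^32, i.e. C(32,16) = 601080390.

601080390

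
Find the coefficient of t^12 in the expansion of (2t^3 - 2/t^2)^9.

General term: C(9,j)·(2t^3)^j·(-2/t^2)^(9-j), with t-exponent 3j − 2(9−j) = 5j − 18.
Set 5j − 18 = 12: j = 6.
C(9,6) = 84; 2^6 = 64; (-2)^3 = -8.
Coefficient = 84 · 64 · (-8) = -43008.

-43008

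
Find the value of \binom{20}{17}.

1140

C(20,17) = C(20,3) by symmetry.
C(20,3) = (20·19·18) / 3! = 6840 / 6 = 1140.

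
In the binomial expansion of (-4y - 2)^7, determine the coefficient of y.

-1792

The general term is C(7,j)·(-4y)^j·(-2)^(7-j); the y^1 term has j = 1.
C(7,1) = 7.
Coefficient = C(7,1) · (-4)^1 · (-2)^6 = 7 · (-4) · 64 = -1792.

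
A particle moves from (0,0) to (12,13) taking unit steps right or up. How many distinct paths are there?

5200300

Each path is a sequence of 25 steps with 12 rights: C(25,12) = 5200300.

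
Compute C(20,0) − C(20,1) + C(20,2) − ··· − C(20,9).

-92378

The partial alternating sum Σ_{k=0}^{9} (−1)^k C(20,k) = (−1)^9 C(19,9) = -92378.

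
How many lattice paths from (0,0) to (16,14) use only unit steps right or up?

Each path is a sequence of 30 steps with 16 rights: C(30,16) = 145422675.

145422675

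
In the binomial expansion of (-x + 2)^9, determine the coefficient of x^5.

The general term is C(9,j)·(-x)^j·(2)^(9-j); the x^5 term has j = 5.
C(9,5) = 126.
Coefficient = C(9,5) · (-1)^5 · 2^4 = 126 · (-1) · 16 = -2016.

-2016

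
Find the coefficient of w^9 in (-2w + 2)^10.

-10240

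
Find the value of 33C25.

13884156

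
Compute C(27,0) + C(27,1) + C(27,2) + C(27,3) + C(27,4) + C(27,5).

1 + 27 + 351 + 2925 + 17550 + 80730 = 101584.

101584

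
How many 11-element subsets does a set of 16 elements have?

4368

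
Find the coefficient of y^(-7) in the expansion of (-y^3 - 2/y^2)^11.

General term: C(11,j)·(-y^3)^j·(-2/y^2)^(11-j), with y-exponent 3j − 2(11−j) = 5j − 22.
Set 5j − 22 = -7: j = 3.
C(11,3) = 165; (-1)^3 = -1; (-2)^8 = 256.
Coefficient = 165 · (-1) · 256 = -42240.

-42240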